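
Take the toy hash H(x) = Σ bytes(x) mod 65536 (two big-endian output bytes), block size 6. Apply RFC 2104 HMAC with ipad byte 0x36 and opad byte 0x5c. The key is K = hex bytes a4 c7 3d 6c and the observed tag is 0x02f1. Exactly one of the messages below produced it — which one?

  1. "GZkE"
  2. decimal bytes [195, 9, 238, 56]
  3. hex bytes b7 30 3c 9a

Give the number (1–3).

3

Key hex bytes a4 c7 3d 6c is 4 bytes ≤ B = 6; zero-pad to 6 bytes: K' = a4 c7 3d 6c 00 00.
K' ⊕ ipad = 92 f1 0b 5a 36 36; K' ⊕ opad = f8 9b 61 30 5c 5c.
m1: inner = H(92 f1 0b 5a 36 36 47 5a 6b 45) = 03 a5; tag = H(f8 9b 61 30 5c 5c 03 a5) = 0384
m2: inner = H(92 f1 0b 5a 36 36 c3 09 ee 38) = 04 46; tag = H(f8 9b 61 30 5c 5c 04 46) = 0326
m3: inner = H(92 f1 0b 5a 36 36 b7 30 3c 9a) = 04 11; tag = H(f8 9b 61 30 5c 5c 04 11) = 02f1 ← matches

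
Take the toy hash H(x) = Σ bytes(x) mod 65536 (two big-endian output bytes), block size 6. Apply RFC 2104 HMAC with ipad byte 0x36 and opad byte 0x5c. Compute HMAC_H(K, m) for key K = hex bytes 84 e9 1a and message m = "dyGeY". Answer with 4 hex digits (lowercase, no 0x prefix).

Key hex bytes 84 e9 1a is 3 bytes ≤ B = 6; zero-pad to 6 bytes: K' = 84 e9 1a 00 00 00.
K' ⊕ ipad = b2 df 2c 36 36 36.  K' ⊕ opad = d8 b5 46 5c 5c 5c.
Inner input = (K'⊕ipad) ∥ m = b2 df 2c 36 36 36 ∥ 64 79 47 65 59.
Inner hash: sum = 178+223+44+54+54+54+100+121+71+101+89 = 1089 → 04 41.
Outer input = (K'⊕opad) ∥ inner = d8 b5 46 5c 5c 5c ∥ 04 41.
Outer hash (tag): sum = 216+181+70+92+92+92+4+65 = 812 → 03 2c.

032c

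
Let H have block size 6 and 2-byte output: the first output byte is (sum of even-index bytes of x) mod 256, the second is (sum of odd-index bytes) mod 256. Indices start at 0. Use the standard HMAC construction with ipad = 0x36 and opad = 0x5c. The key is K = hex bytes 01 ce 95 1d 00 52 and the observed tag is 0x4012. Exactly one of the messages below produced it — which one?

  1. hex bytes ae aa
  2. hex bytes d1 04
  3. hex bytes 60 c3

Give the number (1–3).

Key hex bytes 01 ce 95 1d 00 52 is exactly B = 6 bytes: K' = 01 ce 95 1d 00 52.
K' ⊕ ipad = 37 f8 a3 2b 36 64; K' ⊕ opad = 5d 92 c9 41 5c 0e.
m1: inner = H(37 f8 a3 2b 36 64 ae aa) = be 31; tag = H(5d 92 c9 41 5c 0e be 31) = 4012 ← matches
m2: inner = H(37 f8 a3 2b 36 64 d1 04) = e1 8b; tag = H(5d 92 c9 41 5c 0e e1 8b) = 636c
m3: inner = H(37 f8 a3 2b 36 64 60 c3) = 70 4a; tag = H(5d 92 c9 41 5c 0e 70 4a) = f22b

1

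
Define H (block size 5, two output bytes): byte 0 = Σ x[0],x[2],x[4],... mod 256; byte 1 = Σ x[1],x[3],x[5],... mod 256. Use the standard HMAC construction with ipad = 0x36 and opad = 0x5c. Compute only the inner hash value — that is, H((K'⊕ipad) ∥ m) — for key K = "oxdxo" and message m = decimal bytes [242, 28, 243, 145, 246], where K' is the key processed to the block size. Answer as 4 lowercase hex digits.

b177

Key "oxdxo" = 6f 78 64 78 6f is exactly B = 5 bytes: K' = 6f 78 64 78 6f.
K' ⊕ ipad = 59 4e 52 4e 59.
Inner input = 59 4e 52 4e 59 ∥ f2 1c f3 91 f6.
Inner hash: even-index sum = 433 mod 256 = 177; odd-index sum = 887 mod 256 = 119 → b1 77.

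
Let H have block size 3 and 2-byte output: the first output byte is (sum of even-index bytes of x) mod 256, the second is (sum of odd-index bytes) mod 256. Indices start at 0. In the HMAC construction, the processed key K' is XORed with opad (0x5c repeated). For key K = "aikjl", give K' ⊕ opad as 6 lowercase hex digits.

Key "aikjl" = 61 69 6b 6a 6c is 5 bytes > B = 3, so hash it first: H(key) = 38 d3, then zero-pad to 3 bytes: K' = 38 d3 00.
XOR each byte with 0x5c: 38⊕5c=64, d3⊕5c=8f, 00⊕5c=5c.

648f5c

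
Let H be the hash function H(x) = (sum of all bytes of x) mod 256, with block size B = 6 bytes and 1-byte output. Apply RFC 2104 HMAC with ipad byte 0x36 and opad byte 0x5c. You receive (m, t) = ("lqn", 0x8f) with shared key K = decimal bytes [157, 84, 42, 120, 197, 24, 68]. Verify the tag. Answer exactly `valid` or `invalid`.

valid

Key decimal bytes [157, 84, 42, 120, 197, 24, 68] = 9d 54 2a 78 c5 18 44 is 7 bytes > B = 6, so hash it first: H(key) = b4, then zero-pad to 6 bytes: K' = b4 00 00 00 00 00.
K' ⊕ ipad = 82 36 36 36 36 36; K' ⊕ opad = e8 5c 5c 5c 5c 5c.
Inner hash: sum = 130+54+54+54+54+54+108+113+110 = 731; mod 256 = 219 → db.
Outer hash (recomputed tag): sum = 232+92+92+92+92+92+219 = 911; mod 256 = 143 → 8f.
Recomputed tag = 8f; claimed = 8f → match.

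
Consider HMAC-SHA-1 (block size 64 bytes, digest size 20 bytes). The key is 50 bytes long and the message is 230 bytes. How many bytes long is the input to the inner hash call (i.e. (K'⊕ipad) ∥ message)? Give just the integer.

294

Key is 50 ≤ 64 bytes, zero-padded: |K'| = 64.
Inner input = (K'⊕ipad) ∥ m → 64 + 230 = 294 bytes.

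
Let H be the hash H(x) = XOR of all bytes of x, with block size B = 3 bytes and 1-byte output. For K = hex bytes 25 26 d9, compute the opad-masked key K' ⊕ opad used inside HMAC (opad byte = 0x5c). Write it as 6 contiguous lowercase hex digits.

797a85

Key hex bytes 25 26 d9 is exactly B = 3 bytes: K' = 25 26 d9.
XOR each byte with 0x5c: 25⊕5c=79, 26⊕5c=7a, d9⊕5c=85.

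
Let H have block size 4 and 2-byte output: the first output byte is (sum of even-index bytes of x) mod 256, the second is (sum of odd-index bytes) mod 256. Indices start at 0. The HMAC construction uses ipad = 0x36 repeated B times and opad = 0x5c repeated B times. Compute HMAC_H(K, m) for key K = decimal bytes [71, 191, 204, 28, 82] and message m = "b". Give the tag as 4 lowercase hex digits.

Key decimal bytes [71, 191, 204, 28, 82] = 47 bf cc 1c 52 is 5 bytes > B = 4, so hash it first: H(key) = 65 db, then zero-pad to 4 bytes: K' = 65 db 00 00.
K' ⊕ ipad = 53 ed 36 36.  K' ⊕ opad = 39 87 5c 5c.
Inner input = (K'⊕ipad) ∥ m = 53 ed 36 36 ∥ 62.
Inner hash: even-index sum = 235 mod 256 = 235; odd-index sum = 291 mod 256 = 35 → eb 23.
Outer input = (K'⊕opad) ∥ inner = 39 87 5c 5c ∥ eb 23.
Outer hash (tag): even-index sum = 384 mod 256 = 128; odd-index sum = 262 mod 256 = 6 → 80 06.

8006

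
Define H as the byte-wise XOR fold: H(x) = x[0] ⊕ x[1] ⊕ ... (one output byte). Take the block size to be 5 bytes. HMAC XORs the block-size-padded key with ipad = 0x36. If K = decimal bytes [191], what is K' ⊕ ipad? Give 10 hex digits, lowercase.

8936363636

Key decimal bytes [191] = bf is 1 byte ≤ B = 5; zero-pad to 5 bytes: K' = bf 00 00 00 00.
XOR each byte with 0x36: bf⊕36=89, 00⊕36=36, 00⊕36=36, 00⊕36=36, 00⊕36=36.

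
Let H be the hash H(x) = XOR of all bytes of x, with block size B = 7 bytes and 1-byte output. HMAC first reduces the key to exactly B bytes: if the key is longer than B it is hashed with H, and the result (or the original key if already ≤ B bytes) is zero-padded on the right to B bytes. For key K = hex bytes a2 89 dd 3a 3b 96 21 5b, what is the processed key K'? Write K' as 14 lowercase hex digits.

1b000000000000

|K| = 8 > B = 7, so first hash the key.
H(K): XOR a2⊕89⊕dd⊕3a⊕3b⊕96⊕21⊕5b = 1b.
Zero-pad H(K) = 1b to 7 bytes: K' = 1b 00 00 00 00 00 00.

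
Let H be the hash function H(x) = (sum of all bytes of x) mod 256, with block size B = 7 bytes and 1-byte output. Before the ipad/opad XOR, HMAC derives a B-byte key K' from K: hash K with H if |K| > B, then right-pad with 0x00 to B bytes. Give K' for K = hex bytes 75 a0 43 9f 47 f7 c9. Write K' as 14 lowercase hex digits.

Key hex bytes 75 a0 43 9f 47 f7 c9 is exactly B = 7 bytes: K' = 75 a0 43 9f 47 f7 c9.

75a0439f47f7c9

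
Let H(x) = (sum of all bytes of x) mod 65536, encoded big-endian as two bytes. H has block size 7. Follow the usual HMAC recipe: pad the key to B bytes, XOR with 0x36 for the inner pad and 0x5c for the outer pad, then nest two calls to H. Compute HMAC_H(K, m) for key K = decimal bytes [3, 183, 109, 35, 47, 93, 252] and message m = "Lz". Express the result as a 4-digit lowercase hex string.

034b

Key decimal bytes [3, 183, 109, 35, 47, 93, 252] = 03 b7 6d 23 2f 5d fc is exactly B = 7 bytes: K' = 03 b7 6d 23 2f 5d fc.
K' ⊕ ipad = 35 81 5b 15 19 6b ca.  K' ⊕ opad = 5f eb 31 7f 73 01 a0.
Inner input = (K'⊕ipad) ∥ m = 35 81 5b 15 19 6b ca ∥ 4c 7a.
Inner hash: sum = 53+129+91+21+25+107+202+76+122 = 826 → 03 3a.
Outer input = (K'⊕opad) ∥ inner = 5f eb 31 7f 73 01 a0 ∥ 03 3a.
Outer hash (tag): sum = 95+235+49+127+115+1+160+3+58 = 843 → 03 4b.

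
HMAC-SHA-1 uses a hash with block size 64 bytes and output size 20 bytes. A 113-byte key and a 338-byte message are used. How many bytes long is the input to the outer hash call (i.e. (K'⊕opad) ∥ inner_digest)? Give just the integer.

Key is 113 > 64 bytes, so it is hashed to 20 bytes then zero-padded to 64: |K'| = 64.
Outer input = (K'⊕opad) ∥ H(inner) → 64 + 20 = 84 bytes.

84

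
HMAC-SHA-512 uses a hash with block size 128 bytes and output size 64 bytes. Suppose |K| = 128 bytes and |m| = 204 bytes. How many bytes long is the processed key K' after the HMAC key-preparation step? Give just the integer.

Key is 128 ≤ 128 bytes, zero-padded: |K'| = 128.

128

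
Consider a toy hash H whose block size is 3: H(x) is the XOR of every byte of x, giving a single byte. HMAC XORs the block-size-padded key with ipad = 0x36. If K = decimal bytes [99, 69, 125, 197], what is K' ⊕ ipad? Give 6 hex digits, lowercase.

a83636

Key decimal bytes [99, 69, 125, 197] = 63 45 7d c5 is 4 bytes > B = 3, so hash it first: H(key) = 9e, then zero-pad to 3 bytes: K' = 9e 00 00.
XOR each byte with 0x36: 9e⊕36=a8, 00⊕36=36, 00⊕36=36.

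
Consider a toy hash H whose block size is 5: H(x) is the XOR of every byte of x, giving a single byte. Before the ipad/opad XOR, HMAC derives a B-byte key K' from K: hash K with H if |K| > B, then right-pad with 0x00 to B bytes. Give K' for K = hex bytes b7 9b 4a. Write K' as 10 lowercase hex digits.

Key hex bytes b7 9b 4a is 3 bytes ≤ B = 5; zero-pad to 5 bytes: K' = b7 9b 4a 00 00.

b79b4a0000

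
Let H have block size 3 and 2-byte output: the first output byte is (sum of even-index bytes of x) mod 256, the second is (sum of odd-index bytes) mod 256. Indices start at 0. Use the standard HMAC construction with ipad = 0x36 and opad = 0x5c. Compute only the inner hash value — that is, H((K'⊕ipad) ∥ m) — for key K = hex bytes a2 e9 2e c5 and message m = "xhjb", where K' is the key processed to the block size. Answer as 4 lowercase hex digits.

e67a

Key hex bytes a2 e9 2e c5 is 4 bytes > B = 3, so hash it first: H(key) = d0 ae, then zero-pad to 3 bytes: K' = d0 ae 00.
K' ⊕ ipad = e6 98 36.
Inner input = e6 98 36 ∥ 78 68 6a 62.
Inner hash: even-index sum = 486 mod 256 = 230; odd-index sum = 378 mod 256 = 122 → e6 7a.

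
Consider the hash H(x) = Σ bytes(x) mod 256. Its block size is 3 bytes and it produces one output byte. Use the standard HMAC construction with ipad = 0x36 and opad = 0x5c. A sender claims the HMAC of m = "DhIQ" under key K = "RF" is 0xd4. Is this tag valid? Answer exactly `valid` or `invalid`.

Key "RF" = 52 46 is 2 bytes ≤ B = 3; zero-pad to 3 bytes: K' = 52 46 00.
K' ⊕ ipad = 64 70 36; K' ⊕ opad = 0e 1a 5c.
Inner hash: sum = 100+112+54+68+104+73+81 = 592; mod 256 = 80 → 50.
Outer hash (recomputed tag): sum = 14+26+92+80 = 212 → d4.
Recomputed tag = d4; claimed = d4 → match.

valid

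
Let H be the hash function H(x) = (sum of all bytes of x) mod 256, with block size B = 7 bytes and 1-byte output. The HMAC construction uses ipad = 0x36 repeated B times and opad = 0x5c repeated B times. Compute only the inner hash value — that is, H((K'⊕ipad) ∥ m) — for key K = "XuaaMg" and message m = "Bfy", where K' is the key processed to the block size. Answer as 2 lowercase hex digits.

82

Key "XuaaMg" = 58 75 61 61 4d 67 is 6 bytes ≤ B = 7; zero-pad to 7 bytes: K' = 58 75 61 61 4d 67 00.
K' ⊕ ipad = 6e 43 57 57 7b 51 36.
Inner input = 6e 43 57 57 7b 51 36 ∥ 42 66 79.
Inner hash: sum = 110+67+87+87+123+81+54+66+102+121 = 898; mod 256 = 130 → 82.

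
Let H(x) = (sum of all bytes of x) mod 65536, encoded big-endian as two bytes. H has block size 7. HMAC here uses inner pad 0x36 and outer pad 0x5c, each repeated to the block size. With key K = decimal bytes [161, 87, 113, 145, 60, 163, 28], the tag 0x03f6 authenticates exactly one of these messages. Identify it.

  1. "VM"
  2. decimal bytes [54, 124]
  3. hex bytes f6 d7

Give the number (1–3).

Key decimal bytes [161, 87, 113, 145, 60, 163, 28] = a1 57 71 91 3c a3 1c is exactly B = 7 bytes: K' = a1 57 71 91 3c a3 1c.
K' ⊕ ipad = 97 61 47 a7 0a 95 2a; K' ⊕ opad = fd 0b 2d cd 60 ff 40.
m1: inner = H(97 61 47 a7 0a 95 2a 56 4d) = 03 52; tag = H(fd 0b 2d cd 60 ff 40 03 52) = 03f6 ← matches
m2: inner = H(97 61 47 a7 0a 95 2a 36 7c) = 03 61; tag = H(fd 0b 2d cd 60 ff 40 03 61) = 0405
m3: inner = H(97 61 47 a7 0a 95 2a f6 d7) = 04 7c; tag = H(fd 0b 2d cd 60 ff 40 04 7c) = 0421

1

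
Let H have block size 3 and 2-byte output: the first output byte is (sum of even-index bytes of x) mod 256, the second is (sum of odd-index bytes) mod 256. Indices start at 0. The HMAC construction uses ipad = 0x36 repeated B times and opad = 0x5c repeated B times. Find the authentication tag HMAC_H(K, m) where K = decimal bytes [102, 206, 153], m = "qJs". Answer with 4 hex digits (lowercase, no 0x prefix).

dbdb

Key decimal bytes [102, 206, 153] = 66 ce 99 is exactly B = 3 bytes: K' = 66 ce 99.
K' ⊕ ipad = 50 f8 af.  K' ⊕ opad = 3a 92 c5.
Inner input = (K'⊕ipad) ∥ m = 50 f8 af ∥ 71 4a 73.
Inner hash: even-index sum = 329 mod 256 = 73; odd-index sum = 476 mod 256 = 220 → 49 dc.
Outer input = (K'⊕opad) ∥ inner = 3a 92 c5 ∥ 49 dc.
Outer hash (tag): even-index sum = 475 mod 256 = 219; odd-index sum = 219 mod 256 = 219 → db db.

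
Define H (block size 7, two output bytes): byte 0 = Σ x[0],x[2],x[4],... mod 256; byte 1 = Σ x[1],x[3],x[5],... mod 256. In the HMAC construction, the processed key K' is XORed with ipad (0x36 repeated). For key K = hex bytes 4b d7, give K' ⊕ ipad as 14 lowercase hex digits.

Key hex bytes 4b d7 is 2 bytes ≤ B = 7; zero-pad to 7 bytes: K' = 4b d7 00 00 00 00 00.
XOR each byte with 0x36: 4b⊕36=7d, d7⊕36=e1, 00⊕36=36, 00⊕36=36, 00⊕36=36, 00⊕36=36, 00⊕36=36.

7de13636363636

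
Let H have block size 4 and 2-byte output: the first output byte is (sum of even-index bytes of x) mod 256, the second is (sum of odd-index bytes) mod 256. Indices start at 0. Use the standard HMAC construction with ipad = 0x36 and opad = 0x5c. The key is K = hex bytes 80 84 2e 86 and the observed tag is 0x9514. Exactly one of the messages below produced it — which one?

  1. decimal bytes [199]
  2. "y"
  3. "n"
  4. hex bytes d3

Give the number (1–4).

Key hex bytes 80 84 2e 86 is exactly B = 4 bytes: K' = 80 84 2e 86.
K' ⊕ ipad = b6 b2 18 b0; K' ⊕ opad = dc d8 72 da.
m1: inner = H(b6 b2 18 b0 c7) = 95 62; tag = H(dc d8 72 da 95 62) = e314
m2: inner = H(b6 b2 18 b0 79) = 47 62; tag = H(dc d8 72 da 47 62) = 9514 ← matches
m3: inner = H(b6 b2 18 b0 6e) = 3c 62; tag = H(dc d8 72 da 3c 62) = 8a14
m4: inner = H(b6 b2 18 b0 d3) = a1 62; tag = H(dc d8 72 da a1 62) = ef14

2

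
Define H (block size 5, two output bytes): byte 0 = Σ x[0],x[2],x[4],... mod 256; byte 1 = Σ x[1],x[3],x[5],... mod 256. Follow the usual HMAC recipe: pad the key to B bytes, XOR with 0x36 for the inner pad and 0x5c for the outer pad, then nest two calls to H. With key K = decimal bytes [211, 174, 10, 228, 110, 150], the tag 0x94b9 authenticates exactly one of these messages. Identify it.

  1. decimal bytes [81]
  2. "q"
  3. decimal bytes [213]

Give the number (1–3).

Key decimal bytes [211, 174, 10, 228, 110, 150] = d3 ae 0a e4 6e 96 is 6 bytes > B = 5, so hash it first: H(key) = 4b 28, then zero-pad to 5 bytes: K' = 4b 28 00 00 00.
K' ⊕ ipad = 7d 1e 36 36 36; K' ⊕ opad = 17 74 5c 5c 5c.
m1: inner = H(7d 1e 36 36 36 51) = e9 a5; tag = H(17 74 5c 5c 5c e9 a5) = 74b9
m2: inner = H(7d 1e 36 36 36 71) = e9 c5; tag = H(17 74 5c 5c 5c e9 c5) = 94b9 ← matches
m3: inner = H(7d 1e 36 36 36 d5) = e9 29; tag = H(17 74 5c 5c 5c e9 29) = f8b9

2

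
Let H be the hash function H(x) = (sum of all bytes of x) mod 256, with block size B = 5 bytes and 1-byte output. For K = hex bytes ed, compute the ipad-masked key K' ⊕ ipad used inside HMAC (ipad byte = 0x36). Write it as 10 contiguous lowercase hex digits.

Key hex bytes ed is 1 byte ≤ B = 5; zero-pad to 5 bytes: K' = ed 00 00 00 00.
XOR each byte with 0x36: ed⊕36=db, 00⊕36=36, 00⊕36=36, 00⊕36=36, 00⊕36=36.

db36363636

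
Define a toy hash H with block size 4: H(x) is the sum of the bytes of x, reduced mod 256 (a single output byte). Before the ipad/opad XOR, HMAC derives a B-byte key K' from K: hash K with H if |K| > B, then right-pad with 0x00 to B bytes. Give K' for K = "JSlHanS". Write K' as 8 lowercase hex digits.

73000000

|K| = 7 > B = 4, so first hash the key.
H(K): sum = 74+83+108+72+97+110+83 = 627; mod 256 = 115 → 73.
Zero-pad H(K) = 73 to 4 bytes: K' = 73 00 00 00.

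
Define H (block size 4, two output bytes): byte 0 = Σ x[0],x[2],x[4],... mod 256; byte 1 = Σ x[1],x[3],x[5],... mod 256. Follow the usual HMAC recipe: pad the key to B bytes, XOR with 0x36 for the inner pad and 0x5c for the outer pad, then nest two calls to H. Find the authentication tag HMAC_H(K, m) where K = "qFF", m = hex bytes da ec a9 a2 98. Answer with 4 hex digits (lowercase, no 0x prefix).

Key "qFF" = 71 46 46 is 3 bytes ≤ B = 4; zero-pad to 4 bytes: K' = 71 46 46 00.
K' ⊕ ipad = 47 70 70 36.  K' ⊕ opad = 2d 1a 1a 5c.
Inner input = (K'⊕ipad) ∥ m = 47 70 70 36 ∥ da ec a9 a2 98.
Inner hash: even-index sum = 722 mod 256 = 210; odd-index sum = 564 mod 256 = 52 → d2 34.
Outer input = (K'⊕opad) ∥ inner = 2d 1a 1a 5c ∥ d2 34.
Outer hash (tag): even-index sum = 281 mod 256 = 25; odd-index sum = 170 mod 256 = 170 → 19 aa.

19aa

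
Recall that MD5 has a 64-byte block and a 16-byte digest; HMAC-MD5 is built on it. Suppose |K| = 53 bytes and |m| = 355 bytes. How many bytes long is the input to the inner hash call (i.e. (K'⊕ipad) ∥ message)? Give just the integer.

419

Key is 53 ≤ 64 bytes, zero-padded: |K'| = 64.
Inner input = (K'⊕ipad) ∥ m → 64 + 355 = 419 bytes.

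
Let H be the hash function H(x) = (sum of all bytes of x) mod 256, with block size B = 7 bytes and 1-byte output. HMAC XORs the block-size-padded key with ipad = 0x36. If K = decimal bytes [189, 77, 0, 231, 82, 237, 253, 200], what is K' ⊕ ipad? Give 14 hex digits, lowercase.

Key decimal bytes [189, 77, 0, 231, 82, 237, 253, 200] = bd 4d 00 e7 52 ed fd c8 is 8 bytes > B = 7, so hash it first: H(key) = f5, then zero-pad to 7 bytes: K' = f5 00 00 00 00 00 00.
XOR each byte with 0x36: f5⊕36=c3, 00⊕36=36, 00⊕36=36, 00⊕36=36, 00⊕36=36, 00⊕36=36, 00⊕36=36.

c3363636363636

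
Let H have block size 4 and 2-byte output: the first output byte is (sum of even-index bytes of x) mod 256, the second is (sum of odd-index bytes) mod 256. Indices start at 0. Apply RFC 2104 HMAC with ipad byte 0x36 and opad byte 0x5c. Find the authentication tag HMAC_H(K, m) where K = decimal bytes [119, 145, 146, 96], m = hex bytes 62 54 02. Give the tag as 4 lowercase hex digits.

425a

Key decimal bytes [119, 145, 146, 96] = 77 91 92 60 is exactly B = 4 bytes: K' = 77 91 92 60.
K' ⊕ ipad = 41 a7 a4 56.  K' ⊕ opad = 2b cd ce 3c.
Inner input = (K'⊕ipad) ∥ m = 41 a7 a4 56 ∥ 62 54 02.
Inner hash: even-index sum = 329 mod 256 = 73; odd-index sum = 337 mod 256 = 81 → 49 51.
Outer input = (K'⊕opad) ∥ inner = 2b cd ce 3c ∥ 49 51.
Outer hash (tag): even-index sum = 322 mod 256 = 66; odd-index sum = 346 mod 256 = 90 → 42 5a.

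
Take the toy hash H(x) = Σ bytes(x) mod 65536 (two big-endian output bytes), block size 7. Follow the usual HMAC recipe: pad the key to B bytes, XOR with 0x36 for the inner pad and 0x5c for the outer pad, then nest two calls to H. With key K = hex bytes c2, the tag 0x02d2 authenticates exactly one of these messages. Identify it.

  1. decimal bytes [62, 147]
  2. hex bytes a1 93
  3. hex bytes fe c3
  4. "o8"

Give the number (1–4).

1

Key hex bytes c2 is 1 byte ≤ B = 7; zero-pad to 7 bytes: K' = c2 00 00 00 00 00 00.
K' ⊕ ipad = f4 36 36 36 36 36 36; K' ⊕ opad = 9e 5c 5c 5c 5c 5c 5c.
m1: inner = H(f4 36 36 36 36 36 36 3e 93) = 03 09; tag = H(9e 5c 5c 5c 5c 5c 5c 03 09) = 02d2 ← matches
m2: inner = H(f4 36 36 36 36 36 36 a1 93) = 03 6c; tag = H(9e 5c 5c 5c 5c 5c 5c 03 6c) = 0335
m3: inner = H(f4 36 36 36 36 36 36 fe c3) = 03 f9; tag = H(9e 5c 5c 5c 5c 5c 5c 03 f9) = 03c2
m4: inner = H(f4 36 36 36 36 36 36 6f 38) = 02 df; tag = H(9e 5c 5c 5c 5c 5c 5c 02 df) = 03a7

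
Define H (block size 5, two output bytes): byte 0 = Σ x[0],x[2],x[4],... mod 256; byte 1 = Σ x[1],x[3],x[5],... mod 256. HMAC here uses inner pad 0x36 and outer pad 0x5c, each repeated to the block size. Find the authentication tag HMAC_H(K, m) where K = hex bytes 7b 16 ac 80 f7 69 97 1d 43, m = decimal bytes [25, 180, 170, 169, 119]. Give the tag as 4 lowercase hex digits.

f633

Key hex bytes 7b 16 ac 80 f7 69 97 1d 43 is 9 bytes > B = 5, so hash it first: H(key) = f8 1c, then zero-pad to 5 bytes: K' = f8 1c 00 00 00.
K' ⊕ ipad = ce 2a 36 36 36.  K' ⊕ opad = a4 40 5c 5c 5c.
Inner input = (K'⊕ipad) ∥ m = ce 2a 36 36 36 ∥ 19 b4 aa a9 77.
Inner hash: even-index sum = 663 mod 256 = 151; odd-index sum = 410 mod 256 = 154 → 97 9a.
Outer input = (K'⊕opad) ∥ inner = a4 40 5c 5c 5c ∥ 97 9a.
Outer hash (tag): even-index sum = 502 mod 256 = 246; odd-index sum = 307 mod 256 = 51 → f6 33.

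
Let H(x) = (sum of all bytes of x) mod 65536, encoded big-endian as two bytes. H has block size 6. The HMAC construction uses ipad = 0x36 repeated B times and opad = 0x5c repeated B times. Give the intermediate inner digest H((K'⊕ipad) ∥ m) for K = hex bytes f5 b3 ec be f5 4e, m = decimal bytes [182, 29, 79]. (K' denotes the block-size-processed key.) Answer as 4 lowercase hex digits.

0507

Key hex bytes f5 b3 ec be f5 4e is exactly B = 6 bytes: K' = f5 b3 ec be f5 4e.
K' ⊕ ipad = c3 85 da 88 c3 78.
Inner input = c3 85 da 88 c3 78 ∥ b6 1d 4f.
Inner hash: sum = 195+133+218+136+195+120+182+29+79 = 1287 → 05 07.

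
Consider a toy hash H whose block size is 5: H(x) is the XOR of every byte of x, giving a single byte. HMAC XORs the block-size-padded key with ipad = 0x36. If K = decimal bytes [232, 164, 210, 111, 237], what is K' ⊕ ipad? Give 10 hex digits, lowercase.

de92e459db

Key decimal bytes [232, 164, 210, 111, 237] = e8 a4 d2 6f ed is exactly B = 5 bytes: K' = e8 a4 d2 6f ed.
XOR each byte with 0x36: e8⊕36=de, a4⊕36=92, d2⊕36=e4, 6f⊕36=59, ed⊕36=db.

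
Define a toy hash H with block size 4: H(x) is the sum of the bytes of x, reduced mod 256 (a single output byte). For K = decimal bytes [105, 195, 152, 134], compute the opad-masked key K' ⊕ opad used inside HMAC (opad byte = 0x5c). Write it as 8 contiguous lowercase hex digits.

Key decimal bytes [105, 195, 152, 134] = 69 c3 98 86 is exactly B = 4 bytes: K' = 69 c3 98 86.
XOR each byte with 0x5c: 69⊕5c=35, c3⊕5c=9f, 98⊕5c=c4, 86⊕5c=da.

359fc4da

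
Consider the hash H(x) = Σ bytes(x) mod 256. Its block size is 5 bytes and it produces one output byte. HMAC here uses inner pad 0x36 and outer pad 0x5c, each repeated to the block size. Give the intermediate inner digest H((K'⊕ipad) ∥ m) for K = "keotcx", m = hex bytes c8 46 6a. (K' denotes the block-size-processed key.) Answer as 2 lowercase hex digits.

Key "keotcx" = 6b 65 6f 74 63 78 is 6 bytes > B = 5, so hash it first: H(key) = 8e, then zero-pad to 5 bytes: K' = 8e 00 00 00 00.
K' ⊕ ipad = b8 36 36 36 36.
Inner input = b8 36 36 36 36 ∥ c8 46 6a.
Inner hash: sum = 184+54+54+54+54+200+70+106 = 776; mod 256 = 8 → 08.

08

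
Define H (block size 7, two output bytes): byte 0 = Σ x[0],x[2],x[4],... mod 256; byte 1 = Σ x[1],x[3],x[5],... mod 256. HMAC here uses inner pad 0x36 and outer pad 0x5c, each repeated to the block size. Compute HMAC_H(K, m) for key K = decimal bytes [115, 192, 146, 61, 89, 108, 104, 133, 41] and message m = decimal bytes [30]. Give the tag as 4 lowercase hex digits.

Key decimal bytes [115, 192, 146, 61, 89, 108, 104, 133, 41] = 73 c0 92 3d 59 6c 68 85 29 is 9 bytes > B = 7, so hash it first: H(key) = ef ee, then zero-pad to 7 bytes: K' = ef ee 00 00 00 00 00.
K' ⊕ ipad = d9 d8 36 36 36 36 36.  K' ⊕ opad = b3 b2 5c 5c 5c 5c 5c.
Inner input = (K'⊕ipad) ∥ m = d9 d8 36 36 36 36 36 ∥ 1e.
Inner hash: even-index sum = 379 mod 256 = 123; odd-index sum = 354 mod 256 = 98 → 7b 62.
Outer input = (K'⊕opad) ∥ inner = b3 b2 5c 5c 5c 5c 5c ∥ 7b 62.
Outer hash (tag): even-index sum = 553 mod 256 = 41; odd-index sum = 485 mod 256 = 229 → 29 e5.

29e5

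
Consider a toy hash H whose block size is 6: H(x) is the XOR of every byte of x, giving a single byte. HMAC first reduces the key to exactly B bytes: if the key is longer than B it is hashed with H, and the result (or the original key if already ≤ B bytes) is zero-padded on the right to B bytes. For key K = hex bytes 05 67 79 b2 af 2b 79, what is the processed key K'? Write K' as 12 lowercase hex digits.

540000000000

|K| = 7 > B = 6, so first hash the key.
H(K): XOR 05⊕67⊕79⊕b2⊕af⊕2b⊕79 = 54.
Zero-pad H(K) = 54 to 6 bytes: K' = 54 00 00 00 00 00.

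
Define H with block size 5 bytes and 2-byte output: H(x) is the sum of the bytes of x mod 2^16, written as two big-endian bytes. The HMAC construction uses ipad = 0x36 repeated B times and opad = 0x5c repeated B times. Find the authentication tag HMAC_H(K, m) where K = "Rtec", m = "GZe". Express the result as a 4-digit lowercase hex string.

0196

Key "Rtec" = 52 74 65 63 is 4 bytes ≤ B = 5; zero-pad to 5 bytes: K' = 52 74 65 63 00.
K' ⊕ ipad = 64 42 53 55 36.  K' ⊕ opad = 0e 28 39 3f 5c.
Inner input = (K'⊕ipad) ∥ m = 64 42 53 55 36 ∥ 47 5a 65.
Inner hash: sum = 100+66+83+85+54+71+90+101 = 650 → 02 8a.
Outer input = (K'⊕opad) ∥ inner = 0e 28 39 3f 5c ∥ 02 8a.
Outer hash (tag): sum = 14+40+57+63+92+2+138 = 406 → 01 96.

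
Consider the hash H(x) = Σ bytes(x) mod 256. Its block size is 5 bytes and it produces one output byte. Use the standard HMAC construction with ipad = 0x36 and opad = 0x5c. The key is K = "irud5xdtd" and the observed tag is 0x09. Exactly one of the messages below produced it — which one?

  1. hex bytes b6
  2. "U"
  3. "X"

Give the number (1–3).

2

Key "irud5xdtd" = 69 72 75 64 35 78 64 74 64 is 9 bytes > B = 5, so hash it first: H(key) = 9d, then zero-pad to 5 bytes: K' = 9d 00 00 00 00.
K' ⊕ ipad = ab 36 36 36 36; K' ⊕ opad = c1 5c 5c 5c 5c.
m1: inner = H(ab 36 36 36 36 b6) = 39; tag = H(c1 5c 5c 5c 5c 39) = 6a
m2: inner = H(ab 36 36 36 36 55) = d8; tag = H(c1 5c 5c 5c 5c d8) = 09 ← matches
m3: inner = H(ab 36 36 36 36 58) = db; tag = H(c1 5c 5c 5c 5c db) = 0c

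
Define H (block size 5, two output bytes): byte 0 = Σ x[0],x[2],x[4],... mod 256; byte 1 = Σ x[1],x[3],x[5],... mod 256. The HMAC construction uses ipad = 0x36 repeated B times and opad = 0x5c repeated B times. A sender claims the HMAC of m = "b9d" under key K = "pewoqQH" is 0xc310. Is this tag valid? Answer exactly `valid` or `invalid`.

valid

Key "pewoqQH" = 70 65 77 6f 71 51 48 is 7 bytes > B = 5, so hash it first: H(key) = a0 25, then zero-pad to 5 bytes: K' = a0 25 00 00 00.
K' ⊕ ipad = 96 13 36 36 36; K' ⊕ opad = fc 79 5c 5c 5c.
Inner hash: even-index sum = 315 mod 256 = 59; odd-index sum = 271 mod 256 = 15 → 3b 0f.
Outer hash (recomputed tag): even-index sum = 451 mod 256 = 195; odd-index sum = 272 mod 256 = 16 → c3 10.
Recomputed tag = c310; claimed = c310 → match.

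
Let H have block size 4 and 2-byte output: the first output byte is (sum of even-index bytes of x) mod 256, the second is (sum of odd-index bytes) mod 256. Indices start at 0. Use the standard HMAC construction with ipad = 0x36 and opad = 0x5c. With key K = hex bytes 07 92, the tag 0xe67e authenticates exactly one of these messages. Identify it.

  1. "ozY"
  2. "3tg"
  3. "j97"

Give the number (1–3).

1

Key hex bytes 07 92 is 2 bytes ≤ B = 4; zero-pad to 4 bytes: K' = 07 92 00 00.
K' ⊕ ipad = 31 a4 36 36; K' ⊕ opad = 5b ce 5c 5c.
m1: inner = H(31 a4 36 36 6f 7a 59) = 2f 54; tag = H(5b ce 5c 5c 2f 54) = e67e ← matches
m2: inner = H(31 a4 36 36 33 74 67) = 01 4e; tag = H(5b ce 5c 5c 01 4e) = b878
m3: inner = H(31 a4 36 36 6a 39 37) = 08 13; tag = H(5b ce 5c 5c 08 13) = bf3d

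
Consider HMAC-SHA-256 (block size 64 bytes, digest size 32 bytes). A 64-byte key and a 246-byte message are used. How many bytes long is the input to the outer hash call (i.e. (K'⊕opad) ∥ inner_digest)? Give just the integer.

Key is 64 ≤ 64 bytes, zero-padded: |K'| = 64.
Outer input = (K'⊕opad) ∥ H(inner) → 64 + 32 = 96 bytes.

96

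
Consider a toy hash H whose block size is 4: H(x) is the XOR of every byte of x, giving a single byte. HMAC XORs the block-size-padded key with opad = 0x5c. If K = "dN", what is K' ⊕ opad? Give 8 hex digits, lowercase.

Key "dN" = 64 4e is 2 bytes ≤ B = 4; zero-pad to 4 bytes: K' = 64 4e 00 00.
XOR each byte with 0x5c: 64⊕5c=38, 4e⊕5c=12, 00⊕5c=5c, 00⊕5c=5c.

38125c5c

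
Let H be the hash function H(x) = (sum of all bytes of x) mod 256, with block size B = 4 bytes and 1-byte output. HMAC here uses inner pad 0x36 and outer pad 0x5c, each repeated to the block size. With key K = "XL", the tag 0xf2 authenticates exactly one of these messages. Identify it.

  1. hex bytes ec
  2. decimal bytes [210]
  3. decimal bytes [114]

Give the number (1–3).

Key "XL" = 58 4c is 2 bytes ≤ B = 4; zero-pad to 4 bytes: K' = 58 4c 00 00.
K' ⊕ ipad = 6e 7a 36 36; K' ⊕ opad = 04 10 5c 5c.
m1: inner = H(6e 7a 36 36 ec) = 40; tag = H(04 10 5c 5c 40) = 0c
m2: inner = H(6e 7a 36 36 d2) = 26; tag = H(04 10 5c 5c 26) = f2 ← matches
m3: inner = H(6e 7a 36 36 72) = c6; tag = H(04 10 5c 5c c6) = 92

2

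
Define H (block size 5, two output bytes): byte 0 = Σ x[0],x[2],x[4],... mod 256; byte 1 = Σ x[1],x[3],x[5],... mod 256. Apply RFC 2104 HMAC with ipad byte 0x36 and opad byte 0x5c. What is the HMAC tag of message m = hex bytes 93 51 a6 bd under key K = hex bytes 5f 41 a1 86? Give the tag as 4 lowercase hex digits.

Key hex bytes 5f 41 a1 86 is 4 bytes ≤ B = 5; zero-pad to 5 bytes: K' = 5f 41 a1 86 00.
K' ⊕ ipad = 69 77 97 b0 36.  K' ⊕ opad = 03 1d fd da 5c.
Inner input = (K'⊕ipad) ∥ m = 69 77 97 b0 36 ∥ 93 51 a6 bd.
Inner hash: even-index sum = 580 mod 256 = 68; odd-index sum = 608 mod 256 = 96 → 44 60.
Outer input = (K'⊕opad) ∥ inner = 03 1d fd da 5c ∥ 44 60.
Outer hash (tag): even-index sum = 444 mod 256 = 188; odd-index sum = 315 mod 256 = 59 → bc 3b.

bc3b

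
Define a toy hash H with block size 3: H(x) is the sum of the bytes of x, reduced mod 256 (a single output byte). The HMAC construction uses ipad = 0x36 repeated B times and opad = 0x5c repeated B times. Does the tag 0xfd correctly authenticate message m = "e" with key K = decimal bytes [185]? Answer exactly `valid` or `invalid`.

valid

Key decimal bytes [185] = b9 is 1 byte ≤ B = 3; zero-pad to 3 bytes: K' = b9 00 00.
K' ⊕ ipad = 8f 36 36; K' ⊕ opad = e5 5c 5c.
Inner hash: sum = 143+54+54+101 = 352; mod 256 = 96 → 60.
Outer hash (recomputed tag): sum = 229+92+92+96 = 509; mod 256 = 253 → fd.
Recomputed tag = fd; claimed = fd → match.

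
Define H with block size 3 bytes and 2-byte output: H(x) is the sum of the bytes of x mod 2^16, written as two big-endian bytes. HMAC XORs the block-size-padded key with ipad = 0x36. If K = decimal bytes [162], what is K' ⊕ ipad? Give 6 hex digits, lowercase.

943636

Key decimal bytes [162] = a2 is 1 byte ≤ B = 3; zero-pad to 3 bytes: K' = a2 00 00.
XOR each byte with 0x36: a2⊕36=94, 00⊕36=36, 00⊕36=36.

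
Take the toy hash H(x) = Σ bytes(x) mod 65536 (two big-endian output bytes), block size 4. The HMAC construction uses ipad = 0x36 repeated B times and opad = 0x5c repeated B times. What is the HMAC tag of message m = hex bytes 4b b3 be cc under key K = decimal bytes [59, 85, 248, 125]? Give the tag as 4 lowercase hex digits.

014a

Key decimal bytes [59, 85, 248, 125] = 3b 55 f8 7d is exactly B = 4 bytes: K' = 3b 55 f8 7d.
K' ⊕ ipad = 0d 63 ce 4b.  K' ⊕ opad = 67 09 a4 21.
Inner input = (K'⊕ipad) ∥ m = 0d 63 ce 4b ∥ 4b b3 be cc.
Inner hash: sum = 13+99+206+75+75+179+190+204 = 1041 → 04 11.
Outer input = (K'⊕opad) ∥ inner = 67 09 a4 21 ∥ 04 11.
Outer hash (tag): sum = 103+9+164+33+4+17 = 330 → 01 4a.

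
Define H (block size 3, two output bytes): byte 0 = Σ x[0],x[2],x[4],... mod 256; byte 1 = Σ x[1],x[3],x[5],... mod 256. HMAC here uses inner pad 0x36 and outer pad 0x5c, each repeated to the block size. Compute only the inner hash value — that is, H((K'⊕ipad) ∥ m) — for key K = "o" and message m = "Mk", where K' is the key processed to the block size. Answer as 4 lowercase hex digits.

fa83

Key "o" = 6f is 1 byte ≤ B = 3; zero-pad to 3 bytes: K' = 6f 00 00.
K' ⊕ ipad = 59 36 36.
Inner input = 59 36 36 ∥ 4d 6b.
Inner hash: even-index sum = 250 mod 256 = 250; odd-index sum = 131 mod 256 = 131 → fa 83.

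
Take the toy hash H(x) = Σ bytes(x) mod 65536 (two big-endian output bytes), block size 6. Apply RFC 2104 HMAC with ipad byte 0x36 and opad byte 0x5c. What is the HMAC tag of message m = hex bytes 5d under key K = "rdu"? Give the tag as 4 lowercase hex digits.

027c

Key "rdu" = 72 64 75 is 3 bytes ≤ B = 6; zero-pad to 6 bytes: K' = 72 64 75 00 00 00.
K' ⊕ ipad = 44 52 43 36 36 36.  K' ⊕ opad = 2e 38 29 5c 5c 5c.
Inner input = (K'⊕ipad) ∥ m = 44 52 43 36 36 36 ∥ 5d.
Inner hash: sum = 68+82+67+54+54+54+93 = 472 → 01 d8.
Outer input = (K'⊕opad) ∥ inner = 2e 38 29 5c 5c 5c ∥ 01 d8.
Outer hash (tag): sum = 46+56+41+92+92+92+1+216 = 636 → 02 7c.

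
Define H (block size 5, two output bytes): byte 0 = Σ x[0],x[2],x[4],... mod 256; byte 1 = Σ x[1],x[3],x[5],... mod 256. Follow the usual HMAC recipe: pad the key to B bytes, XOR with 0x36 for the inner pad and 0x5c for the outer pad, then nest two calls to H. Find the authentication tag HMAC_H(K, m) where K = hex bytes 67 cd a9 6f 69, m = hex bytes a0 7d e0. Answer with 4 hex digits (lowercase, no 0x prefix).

3990

Key hex bytes 67 cd a9 6f 69 is exactly B = 5 bytes: K' = 67 cd a9 6f 69.
K' ⊕ ipad = 51 fb 9f 59 5f.  K' ⊕ opad = 3b 91 f5 33 35.
Inner input = (K'⊕ipad) ∥ m = 51 fb 9f 59 5f ∥ a0 7d e0.
Inner hash: even-index sum = 460 mod 256 = 204; odd-index sum = 724 mod 256 = 212 → cc d4.
Outer input = (K'⊕opad) ∥ inner = 3b 91 f5 33 35 ∥ cc d4.
Outer hash (tag): even-index sum = 569 mod 256 = 57; odd-index sum = 400 mod 256 = 144 → 39 90.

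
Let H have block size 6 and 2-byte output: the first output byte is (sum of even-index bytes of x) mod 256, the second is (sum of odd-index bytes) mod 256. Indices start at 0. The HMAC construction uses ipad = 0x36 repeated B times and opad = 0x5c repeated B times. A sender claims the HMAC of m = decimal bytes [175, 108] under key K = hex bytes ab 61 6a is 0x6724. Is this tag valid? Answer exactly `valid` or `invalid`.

valid

Key hex bytes ab 61 6a is 3 bytes ≤ B = 6; zero-pad to 6 bytes: K' = ab 61 6a 00 00 00.
K' ⊕ ipad = 9d 57 5c 36 36 36; K' ⊕ opad = f7 3d 36 5c 5c 5c.
Inner hash: even-index sum = 478 mod 256 = 222; odd-index sum = 303 mod 256 = 47 → de 2f.
Outer hash (recomputed tag): even-index sum = 615 mod 256 = 103; odd-index sum = 292 mod 256 = 36 → 67 24.
Recomputed tag = 6724; claimed = 6724 → match.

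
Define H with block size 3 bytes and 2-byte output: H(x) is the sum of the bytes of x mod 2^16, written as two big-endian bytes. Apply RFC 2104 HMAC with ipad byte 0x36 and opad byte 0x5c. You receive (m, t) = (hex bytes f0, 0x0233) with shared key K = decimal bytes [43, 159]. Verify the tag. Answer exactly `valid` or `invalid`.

invalid

Key decimal bytes [43, 159] = 2b 9f is 2 bytes ≤ B = 3; zero-pad to 3 bytes: K' = 2b 9f 00.
K' ⊕ ipad = 1d a9 36; K' ⊕ opad = 77 c3 5c.
Inner hash: sum = 29+169+54+240 = 492 → 01 ec.
Outer hash (recomputed tag): sum = 119+195+92+1+236 = 643 → 02 83.
Recomputed tag = 0283; claimed = 0233 → mismatch.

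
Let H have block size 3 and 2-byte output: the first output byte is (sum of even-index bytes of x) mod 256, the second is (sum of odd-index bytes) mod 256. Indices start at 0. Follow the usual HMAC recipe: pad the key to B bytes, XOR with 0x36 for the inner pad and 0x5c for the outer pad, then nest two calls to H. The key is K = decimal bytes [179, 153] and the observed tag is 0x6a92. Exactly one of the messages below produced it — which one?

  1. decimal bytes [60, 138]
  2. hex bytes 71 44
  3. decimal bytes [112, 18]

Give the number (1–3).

Key decimal bytes [179, 153] = b3 99 is 2 bytes ≤ B = 3; zero-pad to 3 bytes: K' = b3 99 00.
K' ⊕ ipad = 85 af 36; K' ⊕ opad = ef c5 5c.
m1: inner = H(85 af 36 3c 8a) = 45 eb; tag = H(ef c5 5c 45 eb) = 360a
m2: inner = H(85 af 36 71 44) = ff 20; tag = H(ef c5 5c ff 20) = 6bc4
m3: inner = H(85 af 36 70 12) = cd 1f; tag = H(ef c5 5c cd 1f) = 6a92 ← matches

3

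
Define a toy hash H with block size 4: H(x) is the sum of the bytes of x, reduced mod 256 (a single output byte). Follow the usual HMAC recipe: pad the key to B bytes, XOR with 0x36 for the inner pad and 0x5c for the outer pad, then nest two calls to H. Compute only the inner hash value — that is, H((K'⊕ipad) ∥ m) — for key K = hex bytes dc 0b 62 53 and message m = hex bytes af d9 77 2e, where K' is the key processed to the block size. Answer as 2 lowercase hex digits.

0d

Key hex bytes dc 0b 62 53 is exactly B = 4 bytes: K' = dc 0b 62 53.
K' ⊕ ipad = ea 3d 54 65.
Inner input = ea 3d 54 65 ∥ af d9 77 2e.
Inner hash: sum = 234+61+84+101+175+217+119+46 = 1037; mod 256 = 13 → 0d.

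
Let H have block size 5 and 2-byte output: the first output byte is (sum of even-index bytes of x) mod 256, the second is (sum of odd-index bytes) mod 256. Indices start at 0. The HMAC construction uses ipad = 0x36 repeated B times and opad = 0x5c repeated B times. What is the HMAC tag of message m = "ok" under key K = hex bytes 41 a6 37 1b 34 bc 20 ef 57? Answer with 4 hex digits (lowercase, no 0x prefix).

Key hex bytes 41 a6 37 1b 34 bc 20 ef 57 is 9 bytes > B = 5, so hash it first: H(key) = 23 6c, then zero-pad to 5 bytes: K' = 23 6c 00 00 00.
K' ⊕ ipad = 15 5a 36 36 36.  K' ⊕ opad = 7f 30 5c 5c 5c.
Inner input = (K'⊕ipad) ∥ m = 15 5a 36 36 36 ∥ 6f 6b.
Inner hash: even-index sum = 236 mod 256 = 236; odd-index sum = 255 mod 256 = 255 → ec ff.
Outer input = (K'⊕opad) ∥ inner = 7f 30 5c 5c 5c ∥ ec ff.
Outer hash (tag): even-index sum = 566 mod 256 = 54; odd-index sum = 376 mod 256 = 120 → 36 78.

3678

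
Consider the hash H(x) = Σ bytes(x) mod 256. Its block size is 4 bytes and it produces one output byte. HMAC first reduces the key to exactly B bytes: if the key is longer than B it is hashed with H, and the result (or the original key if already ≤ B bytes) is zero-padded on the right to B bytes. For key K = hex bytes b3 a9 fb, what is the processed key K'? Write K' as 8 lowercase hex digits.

Key hex bytes b3 a9 fb is 3 bytes ≤ B = 4; zero-pad to 4 bytes: K' = b3 a9 fb 00.

b3a9fb00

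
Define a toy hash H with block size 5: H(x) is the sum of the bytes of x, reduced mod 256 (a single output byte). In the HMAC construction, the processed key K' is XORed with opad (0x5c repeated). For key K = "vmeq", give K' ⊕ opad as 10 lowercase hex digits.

Key "vmeq" = 76 6d 65 71 is 4 bytes ≤ B = 5; zero-pad to 5 bytes: K' = 76 6d 65 71 00.
XOR each byte with 0x5c: 76⊕5c=2a, 6d⊕5c=31, 65⊕5c=39, 71⊕5c=2d, 00⊕5c=5c.

2a31392d5c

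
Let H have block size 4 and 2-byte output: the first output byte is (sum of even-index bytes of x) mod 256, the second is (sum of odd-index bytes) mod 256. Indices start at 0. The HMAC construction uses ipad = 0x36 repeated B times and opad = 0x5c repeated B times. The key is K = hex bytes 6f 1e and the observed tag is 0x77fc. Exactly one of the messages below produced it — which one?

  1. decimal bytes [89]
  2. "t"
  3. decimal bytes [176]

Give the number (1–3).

Key hex bytes 6f 1e is 2 bytes ≤ B = 4; zero-pad to 4 bytes: K' = 6f 1e 00 00.
K' ⊕ ipad = 59 28 36 36; K' ⊕ opad = 33 42 5c 5c.
m1: inner = H(59 28 36 36 59) = e8 5e; tag = H(33 42 5c 5c e8 5e) = 77fc ← matches
m2: inner = H(59 28 36 36 74) = 03 5e; tag = H(33 42 5c 5c 03 5e) = 92fc
m3: inner = H(59 28 36 36 b0) = 3f 5e; tag = H(33 42 5c 5c 3f 5e) = cefc

1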